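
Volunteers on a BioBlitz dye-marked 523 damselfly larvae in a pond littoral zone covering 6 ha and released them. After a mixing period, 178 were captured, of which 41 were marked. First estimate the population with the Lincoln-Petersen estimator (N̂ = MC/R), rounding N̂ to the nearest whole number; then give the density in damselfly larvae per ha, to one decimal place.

N̂ = 523·178/41 = 93094/41 ≈ 2270.6 → 2271
Density = N̂ / area = 2271 / 6 ≈ 378.50 → 378.5 per ha

density ≈ 378.5 damselfly larvae per ha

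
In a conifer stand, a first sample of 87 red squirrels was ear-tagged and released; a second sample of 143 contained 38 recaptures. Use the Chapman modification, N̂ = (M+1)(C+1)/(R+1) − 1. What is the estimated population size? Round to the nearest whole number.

N ≈ 324

N̂ = (87+1)(143+1)/(38+1) − 1 = 88·144/39 − 1
= 12672/39 − 1 ≈ 324.9 − 1 ≈ 323.9 → 324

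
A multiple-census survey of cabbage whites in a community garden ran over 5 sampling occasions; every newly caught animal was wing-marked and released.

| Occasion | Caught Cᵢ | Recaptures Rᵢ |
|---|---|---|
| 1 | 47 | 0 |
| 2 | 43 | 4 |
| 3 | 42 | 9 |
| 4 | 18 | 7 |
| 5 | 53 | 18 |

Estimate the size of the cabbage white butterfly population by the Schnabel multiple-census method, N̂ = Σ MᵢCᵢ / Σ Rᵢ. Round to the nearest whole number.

N ≈ 386

Marked at large before each occasion: Mᵢ = Σⱼ<ᵢ (Cⱼ − Rⱼ) → M1=0, M2=47, M3=86, M4=119, M5=130
Σ MᵢCᵢ = 0·47 + 47·43 + 86·42 + 119·18 + 130·53 = 0 + 2021 + 3612 + 2142 + 6890 = 14665
Σ Rᵢ = 0 + 4 + 9 + 7 + 18 = 38
N̂ = 14665 / 38 ≈ 385.9 → 386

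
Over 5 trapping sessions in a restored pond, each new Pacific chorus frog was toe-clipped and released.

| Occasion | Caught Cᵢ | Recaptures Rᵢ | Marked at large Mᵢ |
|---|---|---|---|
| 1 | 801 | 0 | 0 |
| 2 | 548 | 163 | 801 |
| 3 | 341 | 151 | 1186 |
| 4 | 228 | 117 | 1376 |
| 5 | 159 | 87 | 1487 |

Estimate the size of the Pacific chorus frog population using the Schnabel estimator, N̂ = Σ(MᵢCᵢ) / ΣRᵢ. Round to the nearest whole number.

N ≈ 2690

Σ MᵢCᵢ = 0·801 + 801·548 + 1186·341 + 1376·228 + 1487·159 = 0 + 438948 + 404426 + 313728 + 236433 = 1393535
Σ Rᵢ = 0 + 163 + 151 + 117 + 87 = 518
N̂ = 1393535 / 518 ≈ 2690.2 → 2690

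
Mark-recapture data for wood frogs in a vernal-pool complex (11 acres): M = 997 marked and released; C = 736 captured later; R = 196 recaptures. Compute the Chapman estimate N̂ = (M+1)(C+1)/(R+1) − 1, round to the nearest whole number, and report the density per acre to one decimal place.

density ≈ 339.4 wood frogs per acre

N̂ = 998·737/197 − 1 = 735526/197 − 1 ≈ 3732.6 → 3733
Density = N̂ / area = 3733 / 11 ≈ 339.36 → 339.4 per acre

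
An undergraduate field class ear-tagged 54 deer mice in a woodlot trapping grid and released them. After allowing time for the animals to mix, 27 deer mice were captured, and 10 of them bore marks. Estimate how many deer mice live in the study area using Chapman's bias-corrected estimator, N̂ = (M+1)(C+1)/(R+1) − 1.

N = 139

N̂ = (54+1)(27+1)/(10+1) − 1 = 55·28/11 − 1
= 1540/11 − 1 = 140 − 1 = 139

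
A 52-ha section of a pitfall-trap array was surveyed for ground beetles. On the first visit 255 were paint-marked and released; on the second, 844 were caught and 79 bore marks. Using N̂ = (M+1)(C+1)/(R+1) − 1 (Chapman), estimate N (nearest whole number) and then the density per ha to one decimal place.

density ≈ 52.0 ground beetles per ha

N̂ = 256·845/80 − 1 = 216320/80 − 1 = 2703
Density = N̂ / area = 2703 / 52 ≈ 51.98 → 52.0 per ha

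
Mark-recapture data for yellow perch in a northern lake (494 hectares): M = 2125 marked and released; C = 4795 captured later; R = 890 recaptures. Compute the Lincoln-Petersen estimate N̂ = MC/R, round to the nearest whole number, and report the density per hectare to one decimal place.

density ≈ 23.2 yellow perch per hectare

N̂ = 2125·4795/890 = 10189375/890 ≈ 11448.7 → 11449
Density = N̂ / area = 11449 / 494 ≈ 23.18 → 23.2 per hectare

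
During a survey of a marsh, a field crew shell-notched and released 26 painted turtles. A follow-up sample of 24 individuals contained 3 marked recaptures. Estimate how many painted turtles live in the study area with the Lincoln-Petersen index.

N = 208

Lincoln-Petersen assumes M/N = R/C, so N = M·C / R.
N = (26 × 24) / 3 = 624 / 3 = 208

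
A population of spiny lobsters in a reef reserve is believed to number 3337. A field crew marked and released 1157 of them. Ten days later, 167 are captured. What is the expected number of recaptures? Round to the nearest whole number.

expected recaptures ≈ 58

Expected recaptures E[R] = M·C / N.
E[R] = 1157 × 167 / 3337 = 193219 / 3337 ≈ 57.9 → 58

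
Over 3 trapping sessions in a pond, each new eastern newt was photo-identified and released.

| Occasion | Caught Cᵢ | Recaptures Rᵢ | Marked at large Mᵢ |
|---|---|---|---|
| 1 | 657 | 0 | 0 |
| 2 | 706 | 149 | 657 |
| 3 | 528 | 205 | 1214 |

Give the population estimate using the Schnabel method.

N = 3121

Σ MᵢCᵢ = 0·657 + 657·706 + 1214·528 = 0 + 463842 + 640992 = 1104834
Σ Rᵢ = 0 + 149 + 205 = 354
N̂ = 1104834 / 354 = 3121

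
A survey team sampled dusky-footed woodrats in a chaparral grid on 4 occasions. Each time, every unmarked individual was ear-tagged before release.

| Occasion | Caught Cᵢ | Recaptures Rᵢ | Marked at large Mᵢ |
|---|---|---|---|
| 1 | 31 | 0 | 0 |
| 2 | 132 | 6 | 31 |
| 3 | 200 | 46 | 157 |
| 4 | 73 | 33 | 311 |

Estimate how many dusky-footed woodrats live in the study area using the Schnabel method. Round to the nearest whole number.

N ≈ 685

Σ MᵢCᵢ = 0·31 + 31·132 + 157·200 + 311·73 = 0 + 4092 + 31400 + 22703 = 58195
Σ Rᵢ = 0 + 6 + 46 + 33 = 85
N̂ = 58195 / 85 ≈ 684.6 → 685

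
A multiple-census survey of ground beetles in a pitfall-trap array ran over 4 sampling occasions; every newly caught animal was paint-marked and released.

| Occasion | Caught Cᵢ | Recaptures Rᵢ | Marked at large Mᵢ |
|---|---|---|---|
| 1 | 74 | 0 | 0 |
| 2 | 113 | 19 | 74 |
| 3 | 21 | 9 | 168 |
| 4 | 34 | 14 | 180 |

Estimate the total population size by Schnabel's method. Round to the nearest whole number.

N ≈ 429

Σ MᵢCᵢ = 0·74 + 74·113 + 168·21 + 180·34 = 0 + 8362 + 3528 + 6120 = 18010
Σ Rᵢ = 0 + 19 + 9 + 14 = 42
N̂ = 18010 / 42 ≈ 428.8 → 429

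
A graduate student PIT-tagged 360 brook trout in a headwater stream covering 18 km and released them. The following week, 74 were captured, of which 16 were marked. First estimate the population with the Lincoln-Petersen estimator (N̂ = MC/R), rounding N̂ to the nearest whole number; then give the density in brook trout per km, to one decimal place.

N̂ = 360·74/16 = 26640/16 = 1665
Density = N̂ / area = 1665 / 18 ≈ 92.50 → 92.5 per km

density ≈ 92.5 brook trout per km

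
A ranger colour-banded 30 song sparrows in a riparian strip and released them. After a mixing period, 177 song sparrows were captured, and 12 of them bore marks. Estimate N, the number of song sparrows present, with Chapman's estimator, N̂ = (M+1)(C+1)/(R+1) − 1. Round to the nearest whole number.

N̂ = (30+1)(177+1)/(12+1) − 1 = 31·178/13 − 1
= 5518/13 − 1 ≈ 424.46 − 1 ≈ 423.46 → 423

N ≈ 423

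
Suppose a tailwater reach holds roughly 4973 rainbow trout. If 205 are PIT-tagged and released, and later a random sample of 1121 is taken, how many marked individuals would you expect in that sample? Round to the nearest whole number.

Expected recaptures E[R] = M·C / N.
E[R] = 205 × 1121 / 4973 = 229805 / 4973 ≈ 46.2 → 46

expected recaptures ≈ 46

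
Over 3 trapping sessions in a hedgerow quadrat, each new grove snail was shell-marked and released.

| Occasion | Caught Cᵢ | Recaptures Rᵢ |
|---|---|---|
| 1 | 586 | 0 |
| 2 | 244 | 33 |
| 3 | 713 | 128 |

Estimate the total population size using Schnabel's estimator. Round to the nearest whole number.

N ≈ 4418

Marked at large before each occasion: Mᵢ = Σⱼ<ᵢ (Cⱼ − Rⱼ) → M1=0, M2=586, M3=797
Σ MᵢCᵢ = 0·586 + 586·244 + 797·713 = 0 + 142984 + 568261 = 711245
Σ Rᵢ = 0 + 33 + 128 = 161
N̂ = 711245 / 161 ≈ 4417.7 → 4418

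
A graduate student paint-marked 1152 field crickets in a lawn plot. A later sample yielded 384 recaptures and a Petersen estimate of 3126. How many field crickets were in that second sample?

C = 1042

From N = M·C/R: C = N·R / M = 3126·384 / 1152 = 1200384 / 1152 = 1042.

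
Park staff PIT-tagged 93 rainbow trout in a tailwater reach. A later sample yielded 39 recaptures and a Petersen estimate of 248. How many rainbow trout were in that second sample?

From N = M·C/R: C = N·R / M = 248·39 / 93 = 9672 / 93 = 104.

C = 104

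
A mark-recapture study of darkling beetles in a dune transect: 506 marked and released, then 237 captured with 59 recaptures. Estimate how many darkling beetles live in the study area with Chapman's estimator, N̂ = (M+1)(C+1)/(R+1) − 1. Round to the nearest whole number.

N̂ = (506+1)(237+1)/(59+1) − 1 = 507·238/60 − 1
= 120666/60 − 1 ≈ 2011.1 − 1 ≈ 2010.1 → 2010

N ≈ 2010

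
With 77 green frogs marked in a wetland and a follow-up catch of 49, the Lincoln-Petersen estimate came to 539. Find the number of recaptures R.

From N = M·C/R: R = M·C / N = 77·49 / 539 = 3773 / 539 = 7.

R = 7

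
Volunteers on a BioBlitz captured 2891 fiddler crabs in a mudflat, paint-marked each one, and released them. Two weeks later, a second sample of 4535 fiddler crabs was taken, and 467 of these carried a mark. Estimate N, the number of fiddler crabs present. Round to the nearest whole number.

N ≈ 28,074

N = (2891 × 4535) / 467 = 13110685 / 467 ≈ 28074.3 → 28074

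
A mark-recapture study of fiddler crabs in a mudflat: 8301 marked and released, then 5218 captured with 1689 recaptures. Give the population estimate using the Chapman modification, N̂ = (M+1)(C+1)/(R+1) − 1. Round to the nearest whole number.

N̂ = (8301+1)(5218+1)/(1689+1) − 1 = 8302·5219/1690 − 1
= 43328138/1690 − 1 ≈ 25638.0 − 1 ≈ 25637.0 → 25637

N ≈ 25,637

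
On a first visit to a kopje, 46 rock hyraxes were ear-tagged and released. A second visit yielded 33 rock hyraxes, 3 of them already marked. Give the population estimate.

N = (46 × 33) / 3 = 1518 / 3 = 506

N = 506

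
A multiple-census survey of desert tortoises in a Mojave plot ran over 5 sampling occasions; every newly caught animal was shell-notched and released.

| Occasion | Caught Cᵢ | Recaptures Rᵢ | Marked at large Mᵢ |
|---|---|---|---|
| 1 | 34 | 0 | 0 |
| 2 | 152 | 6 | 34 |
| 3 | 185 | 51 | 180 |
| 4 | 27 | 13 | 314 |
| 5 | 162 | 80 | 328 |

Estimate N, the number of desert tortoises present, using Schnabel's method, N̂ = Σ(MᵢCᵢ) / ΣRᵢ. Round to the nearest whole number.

Σ MᵢCᵢ = 0·34 + 34·152 + 180·185 + 314·27 + 328·162 = 0 + 5168 + 33300 + 8478 + 53136 = 100082
Σ Rᵢ = 0 + 6 + 51 + 13 + 80 = 150
N̂ = 100082 / 150 ≈ 667.2 → 667

N ≈ 667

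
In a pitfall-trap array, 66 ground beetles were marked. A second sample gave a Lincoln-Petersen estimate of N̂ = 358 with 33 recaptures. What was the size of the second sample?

From N = M·C/R: C = N·R / M = 358·33 / 66 = 11814 / 66 = 179.

C = 179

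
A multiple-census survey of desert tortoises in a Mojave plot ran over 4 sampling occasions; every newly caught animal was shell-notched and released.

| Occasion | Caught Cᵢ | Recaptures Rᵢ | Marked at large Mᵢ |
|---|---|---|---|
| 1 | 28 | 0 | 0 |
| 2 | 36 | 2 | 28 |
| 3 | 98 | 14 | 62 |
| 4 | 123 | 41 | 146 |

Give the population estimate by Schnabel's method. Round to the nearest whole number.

N ≈ 439

Σ MᵢCᵢ = 0·28 + 28·36 + 62·98 + 146·123 = 0 + 1008 + 6076 + 17958 = 25042
Σ Rᵢ = 0 + 2 + 14 + 41 = 57
N̂ = 25042 / 57 ≈ 439.3 → 439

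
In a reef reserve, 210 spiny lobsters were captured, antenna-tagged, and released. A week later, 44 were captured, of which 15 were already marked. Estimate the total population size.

The marked fraction in the recapture sample should equal the marked fraction in the population: 15/44 = 210/N.
N = (210 × 44) / 15 = 9240 / 15 = 616

N = 616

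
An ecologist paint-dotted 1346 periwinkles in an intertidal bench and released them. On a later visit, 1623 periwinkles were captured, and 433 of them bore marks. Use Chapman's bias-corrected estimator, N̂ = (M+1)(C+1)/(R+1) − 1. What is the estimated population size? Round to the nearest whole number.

N̂ = (1346+1)(1623+1)/(433+1) − 1 = 1347·1624/434 − 1
= 2187528/434 − 1 ≈ 5040.4 − 1 ≈ 5039.4 → 5039

N ≈ 5039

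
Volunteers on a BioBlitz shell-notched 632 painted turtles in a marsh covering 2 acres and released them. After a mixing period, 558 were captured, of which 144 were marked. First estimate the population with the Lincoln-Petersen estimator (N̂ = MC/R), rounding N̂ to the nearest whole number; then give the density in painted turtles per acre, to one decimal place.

density ≈ 1224.5 painted turtles per acre

N̂ = 632·558/144 = 352656/144 = 2449
Density = N̂ / area = 2449 / 2 ≈ 1224.50 → 1224.5 per acre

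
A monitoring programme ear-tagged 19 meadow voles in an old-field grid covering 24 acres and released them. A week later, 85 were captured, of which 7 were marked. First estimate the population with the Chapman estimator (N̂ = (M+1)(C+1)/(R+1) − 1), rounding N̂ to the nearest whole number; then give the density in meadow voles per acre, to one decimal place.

N̂ = 20·86/8 − 1 = 1720/8 − 1 = 214
Density = N̂ / area = 214 / 24 ≈ 8.92 → 8.9 per acre

density ≈ 8.9 meadow voles per acre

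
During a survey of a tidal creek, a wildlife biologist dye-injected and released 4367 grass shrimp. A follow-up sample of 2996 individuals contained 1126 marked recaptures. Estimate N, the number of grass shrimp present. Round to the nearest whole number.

N ≈ 11,619

If marked individuals mix randomly, R/C ≈ M/N, giving N ≈ M·C/R.
N = (4367 × 2996) / 1126 = 13083532 / 1126 ≈ 11619.48 → 11619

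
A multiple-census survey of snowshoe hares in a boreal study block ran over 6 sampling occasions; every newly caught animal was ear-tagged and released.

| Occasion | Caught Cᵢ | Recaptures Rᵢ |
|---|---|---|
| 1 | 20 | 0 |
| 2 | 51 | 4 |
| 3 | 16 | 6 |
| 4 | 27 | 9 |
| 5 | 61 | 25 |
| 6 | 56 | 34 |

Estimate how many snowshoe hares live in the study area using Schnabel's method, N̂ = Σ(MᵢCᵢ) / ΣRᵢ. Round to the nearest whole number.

N ≈ 222

Marked at large before each occasion: Mᵢ = Σⱼ<ᵢ (Cⱼ − Rⱼ) → M1=0, M2=20, M3=67, M4=77, M5=95, M6=131
Σ MᵢCᵢ = 0·20 + 20·51 + 67·16 + 77·27 + 95·61 + 131·56 = 0 + 1020 + 1072 + 2079 + 5795 + 7336 = 17302
Σ Rᵢ = 0 + 4 + 6 + 9 + 25 + 34 = 78
N̂ = 17302 / 78 ≈ 221.8 → 222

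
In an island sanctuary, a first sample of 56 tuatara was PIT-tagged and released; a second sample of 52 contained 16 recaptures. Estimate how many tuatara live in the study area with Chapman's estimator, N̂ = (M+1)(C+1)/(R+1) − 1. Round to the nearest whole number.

N̂ = (56+1)(52+1)/(16+1) − 1 = 57·53/17 − 1
= 3021/17 − 1 ≈ 177.7 − 1 ≈ 176.7 → 177

N ≈ 177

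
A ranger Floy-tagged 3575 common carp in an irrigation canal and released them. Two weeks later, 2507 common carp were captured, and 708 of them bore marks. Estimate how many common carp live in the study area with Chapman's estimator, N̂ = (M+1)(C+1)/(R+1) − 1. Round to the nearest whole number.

N ≈ 12,649

N̂ = (3575+1)(2507+1)/(708+1) − 1 = 3576·2508/709 − 1
= 8968608/709 − 1 ≈ 12649.7 − 1 ≈ 12648.7 → 12649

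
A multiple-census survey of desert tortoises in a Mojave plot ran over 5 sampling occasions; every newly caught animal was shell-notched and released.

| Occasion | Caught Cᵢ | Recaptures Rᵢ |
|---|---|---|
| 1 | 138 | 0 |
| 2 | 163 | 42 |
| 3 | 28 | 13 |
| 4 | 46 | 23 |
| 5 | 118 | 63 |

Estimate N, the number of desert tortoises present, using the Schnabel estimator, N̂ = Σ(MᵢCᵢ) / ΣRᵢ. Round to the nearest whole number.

N ≈ 549

Marked at large before each occasion: Mᵢ = Σⱼ<ᵢ (Cⱼ − Rⱼ) → M1=0, M2=138, M3=259, M4=274, M5=297
Σ MᵢCᵢ = 0·138 + 138·163 + 259·28 + 274·46 + 297·118 = 0 + 22494 + 7252 + 12604 + 35046 = 77396
Σ Rᵢ = 0 + 42 + 13 + 23 + 63 = 141
N̂ = 77396 / 141 ≈ 548.9 → 549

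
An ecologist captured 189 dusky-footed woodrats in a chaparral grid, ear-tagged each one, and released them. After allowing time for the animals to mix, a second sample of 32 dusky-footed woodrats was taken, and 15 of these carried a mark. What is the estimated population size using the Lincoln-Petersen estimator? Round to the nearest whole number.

N ≈ 403

If marked individuals mix randomly, R/C ≈ M/N, giving N ≈ M·C/R.
N = (189 × 32) / 15 = 6048 / 15 ≈ 403.2 → 403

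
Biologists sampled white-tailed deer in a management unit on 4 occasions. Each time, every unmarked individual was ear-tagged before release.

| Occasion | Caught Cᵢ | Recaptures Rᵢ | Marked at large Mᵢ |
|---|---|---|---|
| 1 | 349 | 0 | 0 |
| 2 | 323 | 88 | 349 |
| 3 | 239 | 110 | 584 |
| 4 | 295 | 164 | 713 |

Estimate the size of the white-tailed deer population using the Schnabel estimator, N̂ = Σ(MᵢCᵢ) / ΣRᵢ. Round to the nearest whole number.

N ≈ 1278

Σ MᵢCᵢ = 0·349 + 349·323 + 584·239 + 713·295 = 0 + 112727 + 139576 + 210335 = 462638
Σ Rᵢ = 0 + 88 + 110 + 164 = 362
N̂ = 462638 / 362 ≈ 1278.0 → 1278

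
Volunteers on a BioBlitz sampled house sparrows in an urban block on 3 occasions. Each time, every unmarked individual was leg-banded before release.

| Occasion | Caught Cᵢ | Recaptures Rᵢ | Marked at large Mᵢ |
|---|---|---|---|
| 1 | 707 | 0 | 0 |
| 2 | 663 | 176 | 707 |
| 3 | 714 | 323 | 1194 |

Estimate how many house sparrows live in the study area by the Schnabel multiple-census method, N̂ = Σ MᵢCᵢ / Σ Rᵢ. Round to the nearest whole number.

Σ MᵢCᵢ = 0·707 + 707·663 + 1194·714 = 0 + 468741 + 852516 = 1321257
Σ Rᵢ = 0 + 176 + 323 = 499
N̂ = 1321257 / 499 ≈ 2647.8 → 2648

N ≈ 2648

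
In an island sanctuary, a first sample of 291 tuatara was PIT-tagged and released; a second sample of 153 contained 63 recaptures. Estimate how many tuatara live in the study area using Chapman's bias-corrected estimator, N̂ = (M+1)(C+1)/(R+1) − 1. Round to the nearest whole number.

N ≈ 702

N̂ = (291+1)(153+1)/(63+1) − 1 = 292·154/64 − 1
= 44968/64 − 1 ≈ 702.6 − 1 ≈ 701.6 → 702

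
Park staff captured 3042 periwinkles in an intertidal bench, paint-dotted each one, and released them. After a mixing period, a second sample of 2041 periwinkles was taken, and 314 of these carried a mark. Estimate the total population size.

N = 19,773

If marked individuals mix randomly, R/C ≈ M/N, giving N ≈ M·C/R.
N = (3042 × 2041) / 314 = 6208722 / 314 = 19773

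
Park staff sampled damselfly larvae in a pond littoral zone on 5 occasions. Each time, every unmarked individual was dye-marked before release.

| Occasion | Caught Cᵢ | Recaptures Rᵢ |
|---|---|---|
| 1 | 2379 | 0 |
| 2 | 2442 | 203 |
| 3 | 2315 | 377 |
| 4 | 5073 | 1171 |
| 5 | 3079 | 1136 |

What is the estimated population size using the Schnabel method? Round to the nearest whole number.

N ≈ 28,389

Marked at large before each occasion: Mᵢ = Σⱼ<ᵢ (Cⱼ − Rⱼ) → M1=0, M2=2379, M3=4618, M4=6556, M5=10458
Σ MᵢCᵢ = 0·2379 + 2379·2442 + 4618·2315 + 6556·5073 + 10458·3079 = 0 + 5809518 + 10690670 + 33258588 + 32200182 = 81958958
Σ Rᵢ = 0 + 203 + 377 + 1171 + 1136 = 2887
N̂ = 81958958 / 2887 ≈ 28389.0 → 28389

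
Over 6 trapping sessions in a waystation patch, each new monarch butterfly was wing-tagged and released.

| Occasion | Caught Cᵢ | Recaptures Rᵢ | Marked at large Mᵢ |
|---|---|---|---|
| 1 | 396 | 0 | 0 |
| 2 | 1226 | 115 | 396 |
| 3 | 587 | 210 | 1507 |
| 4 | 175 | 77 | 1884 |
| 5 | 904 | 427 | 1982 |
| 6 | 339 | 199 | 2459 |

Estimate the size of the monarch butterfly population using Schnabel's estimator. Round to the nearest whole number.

Σ MᵢCᵢ = 0·396 + 396·1226 + 1507·587 + 1884·175 + 1982·904 + 2459·339 = 0 + 485496 + 884609 + 329700 + 1791728 + 833601 = 4325134
Σ Rᵢ = 0 + 115 + 210 + 77 + 427 + 199 = 1028
N̂ = 4325134 / 1028 ≈ 4207.3 → 4207

N ≈ 4207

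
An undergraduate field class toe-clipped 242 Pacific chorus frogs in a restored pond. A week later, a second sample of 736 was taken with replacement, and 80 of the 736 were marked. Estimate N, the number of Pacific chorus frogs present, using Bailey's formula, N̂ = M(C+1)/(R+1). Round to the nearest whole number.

N̂ = 242·(736+1)/(80+1) = 242·737/81 = 178354/81 ≈ 2201.9 → 2202

N ≈ 2202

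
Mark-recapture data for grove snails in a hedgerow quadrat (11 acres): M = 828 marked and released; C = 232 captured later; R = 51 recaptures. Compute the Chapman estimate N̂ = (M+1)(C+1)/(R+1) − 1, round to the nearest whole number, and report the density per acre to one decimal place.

density ≈ 337.6 grove snails per acre

N̂ = 829·233/52 − 1 = 193157/52 − 1 ≈ 3713.6 → 3714
Density = N̂ / area = 3714 / 11 ≈ 337.64 → 337.6 per acre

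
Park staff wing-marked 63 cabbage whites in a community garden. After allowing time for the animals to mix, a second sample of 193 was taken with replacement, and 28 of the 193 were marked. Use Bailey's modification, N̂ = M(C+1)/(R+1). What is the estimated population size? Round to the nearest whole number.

N ≈ 421

N̂ = 63·(193+1)/(28+1) = 63·194/29 = 12222/29 ≈ 421.4 → 421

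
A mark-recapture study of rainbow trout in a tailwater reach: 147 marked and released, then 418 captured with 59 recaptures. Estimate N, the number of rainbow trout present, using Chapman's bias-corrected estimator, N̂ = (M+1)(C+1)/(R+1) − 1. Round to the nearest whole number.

N ≈ 1033

N̂ = (147+1)(418+1)/(59+1) − 1 = 148·419/60 − 1
= 62012/60 − 1 ≈ 1033.5 − 1 ≈ 1032.5 → 1033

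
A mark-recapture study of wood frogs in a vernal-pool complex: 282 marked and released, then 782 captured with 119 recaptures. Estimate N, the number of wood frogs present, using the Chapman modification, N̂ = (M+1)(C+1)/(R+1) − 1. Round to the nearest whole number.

N ≈ 1846

N̂ = (282+1)(782+1)/(119+1) − 1 = 283·783/120 − 1
= 221589/120 − 1 ≈ 1846.6 − 1 ≈ 1845.6 → 1846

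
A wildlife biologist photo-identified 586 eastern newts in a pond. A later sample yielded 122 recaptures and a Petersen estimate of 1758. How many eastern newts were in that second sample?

From N = M·C/R: C = N·R / M = 1758·122 / 586 = 214476 / 586 = 366.

C = 366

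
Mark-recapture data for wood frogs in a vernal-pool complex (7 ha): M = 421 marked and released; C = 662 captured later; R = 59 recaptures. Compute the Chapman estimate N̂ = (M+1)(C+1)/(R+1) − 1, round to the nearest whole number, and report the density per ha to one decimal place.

N̂ = 422·663/60 − 1 = 279786/60 − 1 ≈ 4662.1 → 4662
Density = N̂ / area = 4662 / 7 = 666.0 per ha

density ≈ 666.0 wood frogs per ha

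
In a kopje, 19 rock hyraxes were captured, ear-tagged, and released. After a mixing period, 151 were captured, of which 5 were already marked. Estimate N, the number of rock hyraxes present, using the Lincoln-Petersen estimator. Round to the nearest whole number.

N = (19 × 151) / 5 = 2869 / 5 ≈ 573.8 → 574

N ≈ 574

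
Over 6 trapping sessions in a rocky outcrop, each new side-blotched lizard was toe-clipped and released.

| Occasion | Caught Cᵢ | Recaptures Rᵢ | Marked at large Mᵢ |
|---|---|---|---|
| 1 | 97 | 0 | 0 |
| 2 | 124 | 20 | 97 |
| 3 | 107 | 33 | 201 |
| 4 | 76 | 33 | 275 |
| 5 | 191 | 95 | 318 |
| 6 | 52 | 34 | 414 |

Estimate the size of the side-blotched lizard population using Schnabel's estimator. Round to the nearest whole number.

Σ MᵢCᵢ = 0·97 + 97·124 + 201·107 + 275·76 + 318·191 + 414·52 = 0 + 12028 + 21507 + 20900 + 60738 + 21528 = 136701
Σ Rᵢ = 0 + 20 + 33 + 33 + 95 + 34 = 215
N̂ = 136701 / 215 ≈ 635.8 → 636

N ≈ 636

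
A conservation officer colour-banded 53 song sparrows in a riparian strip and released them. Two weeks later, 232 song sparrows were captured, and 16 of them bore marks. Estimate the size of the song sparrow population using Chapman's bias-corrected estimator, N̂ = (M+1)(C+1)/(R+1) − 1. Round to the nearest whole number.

N ≈ 739

N̂ = (53+1)(232+1)/(16+1) − 1 = 54·233/17 − 1
= 12582/17 − 1 ≈ 740.1 − 1 ≈ 739.1 → 739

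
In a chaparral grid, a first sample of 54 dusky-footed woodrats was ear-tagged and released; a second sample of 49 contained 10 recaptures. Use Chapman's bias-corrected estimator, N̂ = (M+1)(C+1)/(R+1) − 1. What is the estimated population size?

N̂ = (54+1)(49+1)/(10+1) − 1 = 55·50/11 − 1
= 2750/11 − 1 = 250 − 1 = 249

N = 249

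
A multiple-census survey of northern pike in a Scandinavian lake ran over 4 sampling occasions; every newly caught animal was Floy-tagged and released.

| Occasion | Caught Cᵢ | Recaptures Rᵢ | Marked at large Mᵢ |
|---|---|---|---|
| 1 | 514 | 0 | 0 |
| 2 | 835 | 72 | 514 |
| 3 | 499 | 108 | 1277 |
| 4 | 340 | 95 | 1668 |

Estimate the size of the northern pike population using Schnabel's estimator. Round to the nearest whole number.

Σ MᵢCᵢ = 0·514 + 514·835 + 1277·499 + 1668·340 = 0 + 429190 + 637223 + 567120 = 1633533
Σ Rᵢ = 0 + 72 + 108 + 95 = 275
N̂ = 1633533 / 275 ≈ 5940.1 → 5940

N ≈ 5940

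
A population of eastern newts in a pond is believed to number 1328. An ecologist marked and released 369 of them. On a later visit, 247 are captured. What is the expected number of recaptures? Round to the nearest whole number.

The marked fraction of the population is 369/1328, so in a sample of 247 expect C·(M/N) marked.
E[R] = 369 × 247 / 1328 = 91143 / 1328 ≈ 68.6 → 69

expected recaptures ≈ 69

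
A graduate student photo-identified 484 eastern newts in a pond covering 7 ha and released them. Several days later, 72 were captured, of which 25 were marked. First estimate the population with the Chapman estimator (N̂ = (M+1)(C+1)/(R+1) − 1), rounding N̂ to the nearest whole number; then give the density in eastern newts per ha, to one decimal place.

N̂ = 485·73/26 − 1 = 35405/26 − 1 ≈ 1360.7 → 1361
Density = N̂ / area = 1361 / 7 ≈ 194.43 → 194.4 per ha

density ≈ 194.4 eastern newts per ha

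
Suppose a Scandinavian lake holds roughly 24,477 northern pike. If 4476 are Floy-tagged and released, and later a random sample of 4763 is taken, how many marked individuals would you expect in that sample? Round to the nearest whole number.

Expected recaptures E[R] = M·C / N.
E[R] = 4476 × 4763 / 24477 = 21319188 / 24477 ≈ 871.0 → 871

expected recaptures ≈ 871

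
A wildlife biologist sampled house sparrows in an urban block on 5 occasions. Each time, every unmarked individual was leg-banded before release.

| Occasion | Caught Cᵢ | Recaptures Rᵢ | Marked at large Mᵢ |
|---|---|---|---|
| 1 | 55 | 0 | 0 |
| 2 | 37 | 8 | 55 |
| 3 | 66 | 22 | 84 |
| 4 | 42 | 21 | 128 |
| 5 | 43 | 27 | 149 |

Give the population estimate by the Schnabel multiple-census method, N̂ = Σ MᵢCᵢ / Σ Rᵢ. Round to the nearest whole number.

N ≈ 248

Σ MᵢCᵢ = 0·55 + 55·37 + 84·66 + 128·42 + 149·43 = 0 + 2035 + 5544 + 5376 + 6407 = 19362
Σ Rᵢ = 0 + 8 + 22 + 21 + 27 = 78
N̂ = 19362 / 78 ≈ 248.2 → 248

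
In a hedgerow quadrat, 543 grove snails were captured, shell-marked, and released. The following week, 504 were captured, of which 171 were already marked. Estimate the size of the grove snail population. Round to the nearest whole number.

N = (543 × 504) / 171 = 273672 / 171 ≈ 1600.4 → 1600

N ≈ 1600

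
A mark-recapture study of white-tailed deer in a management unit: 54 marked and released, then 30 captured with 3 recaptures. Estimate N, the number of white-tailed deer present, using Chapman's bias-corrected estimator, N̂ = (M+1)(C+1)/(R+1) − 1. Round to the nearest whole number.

N̂ = (54+1)(30+1)/(3+1) − 1 = 55·31/4 − 1
= 1705/4 − 1 ≈ 426.2 − 1 ≈ 425.2 → 425

N ≈ 425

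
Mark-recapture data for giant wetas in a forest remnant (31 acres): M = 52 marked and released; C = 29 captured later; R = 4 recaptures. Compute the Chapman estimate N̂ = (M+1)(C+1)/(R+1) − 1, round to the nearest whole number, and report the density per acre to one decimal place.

N̂ = 53·30/5 − 1 = 1590/5 − 1 = 317
Density = N̂ / area = 317 / 31 ≈ 10.23 → 10.2 per acre

density ≈ 10.2 giant wetas per acre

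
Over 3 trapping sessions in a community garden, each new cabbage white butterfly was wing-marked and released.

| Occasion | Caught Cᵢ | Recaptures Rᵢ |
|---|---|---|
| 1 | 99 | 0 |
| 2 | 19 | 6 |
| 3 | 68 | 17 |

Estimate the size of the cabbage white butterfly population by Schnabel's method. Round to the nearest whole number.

Marked at large before each occasion: Mᵢ = Σⱼ<ᵢ (Cⱼ − Rⱼ) → M1=0, M2=99, M3=112
Σ MᵢCᵢ = 0·99 + 99·19 + 112·68 = 0 + 1881 + 7616 = 9497
Σ Rᵢ = 0 + 6 + 17 = 23
N̂ = 9497 / 23 ≈ 412.9 → 413

N ≈ 413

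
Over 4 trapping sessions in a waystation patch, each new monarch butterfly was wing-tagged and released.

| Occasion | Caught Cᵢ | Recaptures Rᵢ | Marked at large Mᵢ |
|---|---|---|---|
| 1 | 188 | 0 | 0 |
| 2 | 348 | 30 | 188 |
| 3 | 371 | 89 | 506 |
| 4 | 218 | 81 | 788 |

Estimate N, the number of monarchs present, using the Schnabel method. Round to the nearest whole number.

N ≈ 2125

Σ MᵢCᵢ = 0·188 + 188·348 + 506·371 + 788·218 = 0 + 65424 + 187726 + 171784 = 424934
Σ Rᵢ = 0 + 30 + 89 + 81 = 200
N̂ = 424934 / 200 ≈ 2124.7 → 2125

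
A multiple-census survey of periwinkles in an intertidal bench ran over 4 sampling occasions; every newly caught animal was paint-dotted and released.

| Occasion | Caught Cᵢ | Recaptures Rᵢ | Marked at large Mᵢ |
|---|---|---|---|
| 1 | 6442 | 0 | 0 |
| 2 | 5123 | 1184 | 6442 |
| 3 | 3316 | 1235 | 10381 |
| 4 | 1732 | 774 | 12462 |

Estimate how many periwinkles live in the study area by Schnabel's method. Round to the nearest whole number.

N ≈ 27,877

Σ MᵢCᵢ = 0·6442 + 6442·5123 + 10381·3316 + 12462·1732 = 0 + 33002366 + 34423396 + 21584184 = 89009946
Σ Rᵢ = 0 + 1184 + 1235 + 774 = 3193
N̂ = 89009946 / 3193 ≈ 27876.6 → 27877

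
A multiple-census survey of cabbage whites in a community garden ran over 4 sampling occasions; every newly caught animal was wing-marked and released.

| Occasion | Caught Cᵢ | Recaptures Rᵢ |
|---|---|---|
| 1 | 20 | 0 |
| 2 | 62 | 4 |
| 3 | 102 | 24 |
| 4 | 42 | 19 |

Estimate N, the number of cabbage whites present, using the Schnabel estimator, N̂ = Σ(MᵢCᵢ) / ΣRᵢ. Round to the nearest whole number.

Marked at large before each occasion: Mᵢ = Σⱼ<ᵢ (Cⱼ − Rⱼ) → M1=0, M2=20, M3=78, M4=156
Σ MᵢCᵢ = 0·20 + 20·62 + 78·102 + 156·42 = 0 + 1240 + 7956 + 6552 = 15748
Σ Rᵢ = 0 + 4 + 24 + 19 = 47
N̂ = 15748 / 47 ≈ 335.1 → 335

N ≈ 335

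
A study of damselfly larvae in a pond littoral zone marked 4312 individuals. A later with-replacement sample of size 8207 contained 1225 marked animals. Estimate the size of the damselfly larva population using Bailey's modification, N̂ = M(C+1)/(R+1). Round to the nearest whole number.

N̂ = 4312·(8207+1)/(1225+1) = 4312·8208/1226 = 35392896/1226 ≈ 28868.6 → 28869

N ≈ 28,869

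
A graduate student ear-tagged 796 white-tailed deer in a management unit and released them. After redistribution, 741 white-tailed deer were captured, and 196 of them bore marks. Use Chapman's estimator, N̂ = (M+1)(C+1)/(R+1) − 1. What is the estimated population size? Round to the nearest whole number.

N̂ = (796+1)(741+1)/(196+1) − 1 = 797·742/197 − 1
= 591374/197 − 1 ≈ 3001.9 − 1 ≈ 3000.9 → 3001

N ≈ 3001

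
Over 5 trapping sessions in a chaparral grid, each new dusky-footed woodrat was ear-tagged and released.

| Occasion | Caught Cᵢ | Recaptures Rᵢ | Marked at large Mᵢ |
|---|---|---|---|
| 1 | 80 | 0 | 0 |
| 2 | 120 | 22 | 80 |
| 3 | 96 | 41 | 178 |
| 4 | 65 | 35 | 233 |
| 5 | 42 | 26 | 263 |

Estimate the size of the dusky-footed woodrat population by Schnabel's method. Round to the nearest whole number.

Σ MᵢCᵢ = 0·80 + 80·120 + 178·96 + 233·65 + 263·42 = 0 + 9600 + 17088 + 15145 + 11046 = 52879
Σ Rᵢ = 0 + 22 + 41 + 35 + 26 = 124
N̂ = 52879 / 124 ≈ 426.4 → 426

N ≈ 426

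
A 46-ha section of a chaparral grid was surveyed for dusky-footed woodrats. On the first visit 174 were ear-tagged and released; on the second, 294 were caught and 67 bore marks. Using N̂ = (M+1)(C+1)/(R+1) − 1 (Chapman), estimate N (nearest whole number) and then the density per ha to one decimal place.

N̂ = 175·295/68 − 1 = 51625/68 − 1 ≈ 758.2 → 758
Density = N̂ / area = 758 / 46 ≈ 16.48 → 16.5 per ha

density ≈ 16.5 dusky-footed woodrats per ha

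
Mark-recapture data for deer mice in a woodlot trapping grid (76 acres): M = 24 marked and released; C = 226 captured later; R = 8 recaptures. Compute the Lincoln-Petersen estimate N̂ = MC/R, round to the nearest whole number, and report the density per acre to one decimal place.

N̂ = 24·226/8 = 5424/8 = 678
Density = N̂ / area = 678 / 76 ≈ 8.92 → 8.9 per acre

density ≈ 8.9 deer mice per acre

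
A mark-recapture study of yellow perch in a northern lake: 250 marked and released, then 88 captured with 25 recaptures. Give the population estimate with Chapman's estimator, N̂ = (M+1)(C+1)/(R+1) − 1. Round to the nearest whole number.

N ≈ 858

N̂ = (250+1)(88+1)/(25+1) − 1 = 251·89/26 − 1
= 22339/26 − 1 ≈ 859.2 − 1 ≈ 858.2 → 858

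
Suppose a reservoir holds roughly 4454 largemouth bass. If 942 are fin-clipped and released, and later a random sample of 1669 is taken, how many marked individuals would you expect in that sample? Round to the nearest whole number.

expected recaptures ≈ 353

The marked fraction of the population is 942/4454, so in a sample of 1669 expect C·(M/N) marked.
E[R] = 942 × 1669 / 4454 = 1572198 / 4454 ≈ 353.0 → 353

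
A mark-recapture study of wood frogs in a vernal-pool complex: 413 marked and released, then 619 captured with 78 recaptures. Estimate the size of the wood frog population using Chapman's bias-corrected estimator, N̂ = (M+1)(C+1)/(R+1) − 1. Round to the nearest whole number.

N̂ = (413+1)(619+1)/(78+1) − 1 = 414·620/79 − 1
= 256680/79 − 1 ≈ 3249.1 − 1 ≈ 3248.1 → 3248

N ≈ 3248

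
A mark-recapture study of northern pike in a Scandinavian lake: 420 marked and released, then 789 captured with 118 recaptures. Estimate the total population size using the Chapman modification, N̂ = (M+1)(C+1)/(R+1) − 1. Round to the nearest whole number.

N̂ = (420+1)(789+1)/(118+1) − 1 = 421·790/119 − 1
= 332590/119 − 1 ≈ 2794.9 − 1 ≈ 2793.9 → 2794

N ≈ 2794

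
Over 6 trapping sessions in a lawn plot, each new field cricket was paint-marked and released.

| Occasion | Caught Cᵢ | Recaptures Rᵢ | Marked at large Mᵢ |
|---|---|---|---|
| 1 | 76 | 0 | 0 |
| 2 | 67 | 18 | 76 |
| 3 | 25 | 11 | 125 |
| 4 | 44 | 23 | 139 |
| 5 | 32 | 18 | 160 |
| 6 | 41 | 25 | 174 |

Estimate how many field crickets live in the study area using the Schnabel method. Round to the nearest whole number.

Σ MᵢCᵢ = 0·76 + 76·67 + 125·25 + 139·44 + 160·32 + 174·41 = 0 + 5092 + 3125 + 6116 + 5120 + 7134 = 26587
Σ Rᵢ = 0 + 18 + 11 + 23 + 18 + 25 = 95
N̂ = 26587 / 95 ≈ 279.9 → 280

N ≈ 280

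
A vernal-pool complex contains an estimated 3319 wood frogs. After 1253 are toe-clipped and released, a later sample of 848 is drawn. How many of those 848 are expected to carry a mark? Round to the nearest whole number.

Expected recaptures E[R] = M·C / N.
E[R] = 1253 × 848 / 3319 = 1062544 / 3319 ≈ 320.1 → 320

expected recaptures ≈ 320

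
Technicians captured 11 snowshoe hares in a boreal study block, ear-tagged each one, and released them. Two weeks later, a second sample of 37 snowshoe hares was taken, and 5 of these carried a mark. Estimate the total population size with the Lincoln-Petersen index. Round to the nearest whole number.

N ≈ 81

N = (11 × 37) / 5 = 407 / 5 ≈ 81.4 → 81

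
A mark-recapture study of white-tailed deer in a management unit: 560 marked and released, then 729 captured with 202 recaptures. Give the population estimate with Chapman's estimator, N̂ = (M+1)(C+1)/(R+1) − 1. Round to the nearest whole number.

N̂ = (560+1)(729+1)/(202+1) − 1 = 561·730/203 − 1
= 409530/203 − 1 ≈ 2017.4 − 1 ≈ 2016.4 → 2016

N ≈ 2016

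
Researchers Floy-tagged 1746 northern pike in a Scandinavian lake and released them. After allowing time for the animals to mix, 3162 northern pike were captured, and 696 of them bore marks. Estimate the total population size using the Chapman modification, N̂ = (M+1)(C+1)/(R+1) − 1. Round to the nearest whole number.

N̂ = (1746+1)(3162+1)/(696+1) − 1 = 1747·3163/697 − 1
= 5525761/697 − 1 ≈ 7927.9 − 1 ≈ 7926.9 → 7927

N ≈ 7927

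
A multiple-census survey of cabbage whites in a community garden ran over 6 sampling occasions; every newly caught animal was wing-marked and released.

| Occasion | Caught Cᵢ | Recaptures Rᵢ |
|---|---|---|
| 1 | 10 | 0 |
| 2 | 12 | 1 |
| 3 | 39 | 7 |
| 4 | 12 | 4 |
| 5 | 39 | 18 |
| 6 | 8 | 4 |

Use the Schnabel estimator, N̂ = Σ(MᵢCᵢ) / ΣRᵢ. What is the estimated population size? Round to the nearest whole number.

N ≈ 136

Marked at large before each occasion: Mᵢ = Σⱼ<ᵢ (Cⱼ − Rⱼ) → M1=0, M2=10, M3=21, M4=53, M5=61, M6=82
Σ MᵢCᵢ = 0·10 + 10·12 + 21·39 + 53·12 + 61·39 + 82·8 = 0 + 120 + 819 + 636 + 2379 + 656 = 4610
Σ Rᵢ = 0 + 1 + 7 + 4 + 18 + 4 = 34
N̂ = 4610 / 34 ≈ 135.6 → 136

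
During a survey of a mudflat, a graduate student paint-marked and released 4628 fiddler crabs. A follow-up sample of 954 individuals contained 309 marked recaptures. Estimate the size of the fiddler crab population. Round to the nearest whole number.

N ≈ 14,288

If marked individuals mix randomly, R/C ≈ M/N, giving N ≈ M·C/R.
N = (4628 × 954) / 309 = 4415112 / 309 ≈ 14288.4 → 14288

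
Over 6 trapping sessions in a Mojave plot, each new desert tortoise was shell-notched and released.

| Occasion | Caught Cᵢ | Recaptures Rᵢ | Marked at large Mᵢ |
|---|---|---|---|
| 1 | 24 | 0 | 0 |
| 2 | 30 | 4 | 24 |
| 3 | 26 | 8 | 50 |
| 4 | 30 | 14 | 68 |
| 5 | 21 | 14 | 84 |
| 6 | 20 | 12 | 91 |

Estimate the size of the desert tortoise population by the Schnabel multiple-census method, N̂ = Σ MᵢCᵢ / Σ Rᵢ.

N = 147

Σ MᵢCᵢ = 0·24 + 24·30 + 50·26 + 68·30 + 84·21 + 91·20 = 0 + 720 + 1300 + 2040 + 1764 + 1820 = 7644
Σ Rᵢ = 0 + 4 + 8 + 14 + 14 + 12 = 52
N̂ = 7644 / 52 = 147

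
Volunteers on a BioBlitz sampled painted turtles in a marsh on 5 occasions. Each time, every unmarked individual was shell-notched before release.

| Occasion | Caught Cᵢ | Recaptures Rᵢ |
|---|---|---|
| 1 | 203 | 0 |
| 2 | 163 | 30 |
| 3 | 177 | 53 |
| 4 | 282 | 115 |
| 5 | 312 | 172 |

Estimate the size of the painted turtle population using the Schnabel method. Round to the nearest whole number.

Marked at large before each occasion: Mᵢ = Σⱼ<ᵢ (Cⱼ − Rⱼ) → M1=0, M2=203, M3=336, M4=460, M5=627
Σ MᵢCᵢ = 0·203 + 203·163 + 336·177 + 460·282 + 627·312 = 0 + 33089 + 59472 + 129720 + 195624 = 417905
Σ Rᵢ = 0 + 30 + 53 + 115 + 172 = 370
N̂ = 417905 / 370 ≈ 1129.47 → 1129

N ≈ 1129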